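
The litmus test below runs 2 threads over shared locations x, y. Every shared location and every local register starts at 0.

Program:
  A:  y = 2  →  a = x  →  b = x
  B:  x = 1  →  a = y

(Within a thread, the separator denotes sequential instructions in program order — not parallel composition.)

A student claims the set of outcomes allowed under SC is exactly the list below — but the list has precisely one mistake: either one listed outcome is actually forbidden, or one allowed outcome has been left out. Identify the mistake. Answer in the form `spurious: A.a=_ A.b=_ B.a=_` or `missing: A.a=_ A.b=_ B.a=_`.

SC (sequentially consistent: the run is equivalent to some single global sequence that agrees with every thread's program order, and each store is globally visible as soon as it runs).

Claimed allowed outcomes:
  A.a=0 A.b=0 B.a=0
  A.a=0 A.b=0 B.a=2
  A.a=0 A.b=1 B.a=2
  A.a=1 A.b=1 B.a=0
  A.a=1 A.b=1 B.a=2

outcome vector order: (A.a,A.b,B.a)
SC (4): 0/0/2, 0/1/2, 1/1/0, 1/1/2
claimed∖SC = {0/0/0}

spurious: A.a=0 A.b=0 B.a=0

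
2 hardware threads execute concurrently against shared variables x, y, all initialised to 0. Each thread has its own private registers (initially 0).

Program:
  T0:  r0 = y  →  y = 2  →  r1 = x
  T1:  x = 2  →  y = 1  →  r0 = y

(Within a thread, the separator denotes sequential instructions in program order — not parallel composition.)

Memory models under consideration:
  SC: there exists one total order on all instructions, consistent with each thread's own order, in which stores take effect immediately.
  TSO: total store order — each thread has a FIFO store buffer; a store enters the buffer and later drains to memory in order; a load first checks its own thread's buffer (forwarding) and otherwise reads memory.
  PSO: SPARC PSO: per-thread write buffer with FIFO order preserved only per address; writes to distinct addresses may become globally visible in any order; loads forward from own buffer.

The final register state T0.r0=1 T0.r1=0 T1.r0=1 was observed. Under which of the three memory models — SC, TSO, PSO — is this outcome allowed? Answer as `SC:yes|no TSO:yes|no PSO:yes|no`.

outcome vector order: (T0.r0,T0.r1,T1.r0)
SC (5): <0 0 1>, <0 2 1>, <0 2 2>, <1 2 1>, <1 2 2>
TSO (6): <0 0 1>, <0 0 2>, <0 2 1>, <0 2 2>, <1 2 1>, <1 2 2>
PSO (8): <0 0 1>, <0 0 2>, <0 2 1>, <0 2 2>, <1 0 1>, <1 0 2>, <1 2 1>, <1 2 2>
target <1 0 1> ∈ {PSO}

SC:no TSO:no PSO:yes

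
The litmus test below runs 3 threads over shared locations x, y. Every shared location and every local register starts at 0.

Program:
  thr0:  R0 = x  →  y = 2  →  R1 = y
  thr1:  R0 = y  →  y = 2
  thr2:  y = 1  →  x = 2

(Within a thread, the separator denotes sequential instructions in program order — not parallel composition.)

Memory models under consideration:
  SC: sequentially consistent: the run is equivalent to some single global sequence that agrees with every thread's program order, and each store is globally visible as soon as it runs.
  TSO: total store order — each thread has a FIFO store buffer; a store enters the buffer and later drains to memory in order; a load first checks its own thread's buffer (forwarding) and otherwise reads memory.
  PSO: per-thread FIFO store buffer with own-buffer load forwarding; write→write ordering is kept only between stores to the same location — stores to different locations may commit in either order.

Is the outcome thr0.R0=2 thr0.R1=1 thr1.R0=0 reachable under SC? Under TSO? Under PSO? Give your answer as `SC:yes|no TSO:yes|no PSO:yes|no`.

SC:no TSO:no PSO:yes

outcome vector order: (thr0.R0,thr0.R1,thr1.R0)
under SC → <0 1 0>; <0 1 1>; <0 1 2>; <0 2 0>; <0 2 1>; <0 2 2>; <2 2 0>; <2 2 1>; <2 2 2>
under TSO → <0 1 0>; <0 1 1>; <0 1 2>; <0 2 0>; <0 2 1>; <0 2 2>; <2 2 0>; <2 2 1>; <2 2 2>
under PSO → <0 1 0>; <0 1 1>; <0 1 2>; <0 2 0>; <0 2 1>; <0 2 2>; <2 1 0>; <2 1 1>; <2 1 2>; <2 2 0>; <2 2 1>; <2 2 2>
target <2 1 0> ∈ {PSO}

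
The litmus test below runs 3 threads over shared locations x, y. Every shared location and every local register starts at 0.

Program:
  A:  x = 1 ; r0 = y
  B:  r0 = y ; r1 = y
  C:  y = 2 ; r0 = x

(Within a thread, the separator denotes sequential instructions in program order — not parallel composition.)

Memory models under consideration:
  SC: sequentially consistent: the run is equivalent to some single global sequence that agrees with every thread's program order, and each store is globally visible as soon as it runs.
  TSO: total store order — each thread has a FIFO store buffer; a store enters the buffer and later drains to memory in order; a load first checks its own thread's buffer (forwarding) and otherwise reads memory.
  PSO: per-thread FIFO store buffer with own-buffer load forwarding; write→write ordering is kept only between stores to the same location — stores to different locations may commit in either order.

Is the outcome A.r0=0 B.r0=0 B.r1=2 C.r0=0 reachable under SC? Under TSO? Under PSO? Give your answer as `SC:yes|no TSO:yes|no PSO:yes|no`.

SC:no TSO:yes PSO:yes

outcome vector order: (A.r0,B.r0,B.r1,C.r0)
under SC → <0 0 0 1>, <0 0 2 1>, <0 2 2 1>, <2 0 0 0>, <2 0 0 1>, <2 0 2 0>, <2 0 2 1>, <2 2 2 0>, <2 2 2 1>
under TSO → <0 0 0 0>, <0 0 0 1>, <0 0 2 0>, <0 0 2 1>, <0 2 2 0>, <0 2 2 1>, <2 0 0 0>, <2 0 0 1>, <2 0 2 0>, <2 0 2 1>, <2 2 2 0>, <2 2 2 1>
under PSO → <0 0 0 0>, <0 0 0 1>, <0 0 2 0>, <0 0 2 1>, <0 2 2 0>, <0 2 2 1>, <2 0 0 0>, <2 0 0 1>, <2 0 2 0>, <2 0 2 1>, <2 2 2 0>, <2 2 2 1>
target <0 0 2 0> ∈ {TSO,PSO}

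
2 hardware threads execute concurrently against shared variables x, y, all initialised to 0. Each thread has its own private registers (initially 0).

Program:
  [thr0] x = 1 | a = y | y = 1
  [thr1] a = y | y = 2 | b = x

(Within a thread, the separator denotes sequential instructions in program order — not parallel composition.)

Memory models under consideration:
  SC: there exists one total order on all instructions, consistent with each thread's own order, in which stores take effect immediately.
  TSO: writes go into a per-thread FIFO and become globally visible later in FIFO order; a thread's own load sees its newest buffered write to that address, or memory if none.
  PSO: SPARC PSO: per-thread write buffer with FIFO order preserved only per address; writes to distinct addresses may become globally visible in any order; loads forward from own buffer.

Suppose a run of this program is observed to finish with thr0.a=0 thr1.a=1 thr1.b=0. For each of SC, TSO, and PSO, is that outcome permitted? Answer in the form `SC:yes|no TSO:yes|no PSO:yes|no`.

SC:no TSO:no PSO:yes

outcome vector order: (thr0.a,thr1.a,thr1.b)
[SC] allowed = {(0,0,1), (0,1,1), (2,0,0), (2,0,1)}
[TSO] allowed = {(0,0,0), (0,0,1), (0,1,1), (2,0,0), (2,0,1)}
[PSO] allowed = {(0,0,0), (0,0,1), (0,1,0), (0,1,1), (2,0,0), (2,0,1)}
target (0,1,0) ∈ {PSO}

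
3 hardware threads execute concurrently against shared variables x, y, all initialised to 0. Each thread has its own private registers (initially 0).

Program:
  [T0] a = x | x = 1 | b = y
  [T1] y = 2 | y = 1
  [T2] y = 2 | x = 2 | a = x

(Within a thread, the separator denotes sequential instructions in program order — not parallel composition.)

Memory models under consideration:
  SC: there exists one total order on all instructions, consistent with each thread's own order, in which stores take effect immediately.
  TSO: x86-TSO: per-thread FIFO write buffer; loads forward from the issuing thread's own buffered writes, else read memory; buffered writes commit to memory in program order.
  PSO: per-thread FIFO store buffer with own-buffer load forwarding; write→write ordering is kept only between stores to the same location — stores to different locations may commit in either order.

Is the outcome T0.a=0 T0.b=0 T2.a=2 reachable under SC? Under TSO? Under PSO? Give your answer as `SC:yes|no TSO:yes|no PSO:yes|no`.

outcome vector order: (T0.a,T0.b,T2.a)
SC (9): (0,0,2); (0,1,1); (0,1,2); (0,2,1); (0,2,2); (2,1,1); (2,1,2); (2,2,1); (2,2,2)
TSO (10): (0,0,1); (0,0,2); (0,1,1); (0,1,2); (0,2,1); (0,2,2); (2,1,1); (2,1,2); (2,2,1); (2,2,2)
PSO (12): (0,0,1); (0,0,2); (0,1,1); (0,1,2); (0,2,1); (0,2,2); (2,0,1); (2,0,2); (2,1,1); (2,1,2); (2,2,1); (2,2,2)
target (0,0,2) ∈ {SC,TSO,PSO}

SC:yes TSO:yes PSO:yes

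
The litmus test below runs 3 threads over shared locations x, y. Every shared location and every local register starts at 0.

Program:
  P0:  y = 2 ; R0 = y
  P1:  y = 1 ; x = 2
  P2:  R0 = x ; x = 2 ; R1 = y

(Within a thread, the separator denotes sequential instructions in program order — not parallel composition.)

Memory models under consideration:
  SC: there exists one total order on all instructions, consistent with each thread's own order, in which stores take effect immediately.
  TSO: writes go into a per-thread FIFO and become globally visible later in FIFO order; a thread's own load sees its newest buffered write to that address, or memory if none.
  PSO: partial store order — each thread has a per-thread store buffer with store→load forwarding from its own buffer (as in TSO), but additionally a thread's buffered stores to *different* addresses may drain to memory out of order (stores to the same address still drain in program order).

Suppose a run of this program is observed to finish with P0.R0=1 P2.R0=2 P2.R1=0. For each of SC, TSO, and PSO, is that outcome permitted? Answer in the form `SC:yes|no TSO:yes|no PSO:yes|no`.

SC:no TSO:no PSO:yes

outcome vector order: (P0.R0,P2.R0,P2.R1)
SC (9): 1/0/0 1/0/1 1/0/2 1/2/1 2/0/0 2/0/1 2/0/2 2/2/1 2/2/2
TSO (9): 1/0/0 1/0/1 1/0/2 1/2/1 2/0/0 2/0/1 2/0/2 2/2/1 2/2/2
PSO (12): 1/0/0 1/0/1 1/0/2 1/2/0 1/2/1 1/2/2 2/0/0 2/0/1 2/0/2 2/2/0 2/2/1 2/2/2
target 1/2/0 ∈ {PSO}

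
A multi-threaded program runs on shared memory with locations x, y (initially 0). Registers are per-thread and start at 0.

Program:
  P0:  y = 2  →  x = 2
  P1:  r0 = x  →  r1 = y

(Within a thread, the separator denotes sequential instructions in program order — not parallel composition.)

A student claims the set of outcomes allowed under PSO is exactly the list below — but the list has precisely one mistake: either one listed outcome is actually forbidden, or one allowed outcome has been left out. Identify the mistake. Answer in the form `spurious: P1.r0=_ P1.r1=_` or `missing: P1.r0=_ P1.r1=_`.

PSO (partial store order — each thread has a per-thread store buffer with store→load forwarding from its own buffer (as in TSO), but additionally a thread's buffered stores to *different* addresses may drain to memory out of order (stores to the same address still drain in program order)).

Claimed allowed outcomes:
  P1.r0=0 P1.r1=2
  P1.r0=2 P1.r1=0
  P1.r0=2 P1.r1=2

missing: P1.r0=0 P1.r1=0

outcome vector order: (P1.r0,P1.r1)
under PSO → <0 0> <0 2> <2 0> <2 2>
PSO∖claimed = {<0 0>}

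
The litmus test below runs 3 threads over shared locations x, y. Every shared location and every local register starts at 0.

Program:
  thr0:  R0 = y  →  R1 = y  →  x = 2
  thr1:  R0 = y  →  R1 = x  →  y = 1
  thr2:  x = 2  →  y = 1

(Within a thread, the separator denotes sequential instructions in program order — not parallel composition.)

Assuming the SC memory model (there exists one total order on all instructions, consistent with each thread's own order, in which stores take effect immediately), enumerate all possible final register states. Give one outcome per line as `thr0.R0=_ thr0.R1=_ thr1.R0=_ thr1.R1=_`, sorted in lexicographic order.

thr0.R0=0 thr0.R1=0 thr1.R0=0 thr1.R1=0
thr0.R0=0 thr0.R1=0 thr1.R0=0 thr1.R1=2
thr0.R0=0 thr0.R1=0 thr1.R0=1 thr1.R1=2
thr0.R0=0 thr0.R1=1 thr1.R0=0 thr1.R1=0
thr0.R0=0 thr0.R1=1 thr1.R0=0 thr1.R1=2
thr0.R0=0 thr0.R1=1 thr1.R0=1 thr1.R1=2
thr0.R0=1 thr0.R1=1 thr1.R0=0 thr1.R1=0
thr0.R0=1 thr0.R1=1 thr1.R0=0 thr1.R1=2
thr0.R0=1 thr0.R1=1 thr1.R0=1 thr1.R1=2

outcome vector order: (thr0.R0,thr0.R1,thr1.R0,thr1.R1)
|SC outcomes| = 9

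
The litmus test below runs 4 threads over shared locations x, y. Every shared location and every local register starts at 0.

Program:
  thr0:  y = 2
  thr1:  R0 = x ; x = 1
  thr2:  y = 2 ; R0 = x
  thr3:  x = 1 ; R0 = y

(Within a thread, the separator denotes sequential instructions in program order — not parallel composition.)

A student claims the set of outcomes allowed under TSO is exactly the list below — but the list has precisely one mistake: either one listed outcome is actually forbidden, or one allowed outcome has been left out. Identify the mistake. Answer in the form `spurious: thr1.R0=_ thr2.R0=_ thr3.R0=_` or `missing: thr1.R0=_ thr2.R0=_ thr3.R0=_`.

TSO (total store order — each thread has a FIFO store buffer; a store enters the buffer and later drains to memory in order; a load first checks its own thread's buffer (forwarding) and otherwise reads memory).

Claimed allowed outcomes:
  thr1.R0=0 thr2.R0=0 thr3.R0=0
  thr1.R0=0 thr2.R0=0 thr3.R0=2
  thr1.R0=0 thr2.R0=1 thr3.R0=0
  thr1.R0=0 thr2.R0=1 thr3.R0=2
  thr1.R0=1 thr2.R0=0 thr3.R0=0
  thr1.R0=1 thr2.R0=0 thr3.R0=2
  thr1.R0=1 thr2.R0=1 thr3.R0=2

missing: thr1.R0=1 thr2.R0=1 thr3.R0=0

outcome vector order: (thr1.R0,thr2.R0,thr3.R0)
under TSO → <0 0 0>, <0 0 2>, <0 1 0>, <0 1 2>, <1 0 0>, <1 0 2>, <1 1 0>, <1 1 2>
TSO∖claimed = {<1 1 0>}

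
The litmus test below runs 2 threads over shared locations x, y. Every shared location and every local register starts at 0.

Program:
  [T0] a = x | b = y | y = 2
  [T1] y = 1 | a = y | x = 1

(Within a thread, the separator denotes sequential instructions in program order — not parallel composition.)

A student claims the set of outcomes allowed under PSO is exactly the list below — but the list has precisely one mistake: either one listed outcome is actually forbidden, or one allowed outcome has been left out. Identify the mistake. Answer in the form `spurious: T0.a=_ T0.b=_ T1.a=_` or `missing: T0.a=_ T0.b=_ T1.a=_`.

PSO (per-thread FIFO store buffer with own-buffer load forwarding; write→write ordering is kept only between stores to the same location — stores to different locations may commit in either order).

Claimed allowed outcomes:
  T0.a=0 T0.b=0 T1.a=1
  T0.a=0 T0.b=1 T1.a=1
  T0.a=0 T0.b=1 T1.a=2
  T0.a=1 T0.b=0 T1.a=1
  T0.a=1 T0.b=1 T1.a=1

outcome vector order: (T0.a,T0.b,T1.a)
under PSO → 0/0/1; 0/0/2; 0/1/1; 0/1/2; 1/0/1; 1/1/1
PSO∖claimed = {0/0/2}

missing: T0.a=0 T0.b=0 T1.a=2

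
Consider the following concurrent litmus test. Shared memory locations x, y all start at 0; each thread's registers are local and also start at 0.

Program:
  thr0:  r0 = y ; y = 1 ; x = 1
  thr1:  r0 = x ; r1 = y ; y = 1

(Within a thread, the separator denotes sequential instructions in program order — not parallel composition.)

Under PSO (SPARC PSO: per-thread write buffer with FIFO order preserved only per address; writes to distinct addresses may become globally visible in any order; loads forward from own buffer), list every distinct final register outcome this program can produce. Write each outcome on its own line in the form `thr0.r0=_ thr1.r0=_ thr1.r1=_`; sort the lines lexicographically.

outcome vector order: (thr0.r0,thr1.r0,thr1.r1)
|PSO outcomes| = 5

thr0.r0=0 thr1.r0=0 thr1.r1=0
thr0.r0=0 thr1.r0=0 thr1.r1=1
thr0.r0=0 thr1.r0=1 thr1.r1=0
thr0.r0=0 thr1.r0=1 thr1.r1=1
thr0.r0=1 thr1.r0=0 thr1.r1=0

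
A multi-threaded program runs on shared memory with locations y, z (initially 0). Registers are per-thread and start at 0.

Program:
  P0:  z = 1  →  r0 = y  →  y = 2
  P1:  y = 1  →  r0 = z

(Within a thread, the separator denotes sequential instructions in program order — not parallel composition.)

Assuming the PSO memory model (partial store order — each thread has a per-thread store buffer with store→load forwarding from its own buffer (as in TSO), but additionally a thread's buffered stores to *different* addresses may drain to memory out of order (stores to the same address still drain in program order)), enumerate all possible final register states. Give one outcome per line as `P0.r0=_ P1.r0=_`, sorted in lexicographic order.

outcome vector order: (P0.r0,P1.r0)
|PSO outcomes| = 4

P0.r0=0 P1.r0=0
P0.r0=0 P1.r0=1
P0.r0=1 P1.r0=0
P0.r0=1 P1.r0=1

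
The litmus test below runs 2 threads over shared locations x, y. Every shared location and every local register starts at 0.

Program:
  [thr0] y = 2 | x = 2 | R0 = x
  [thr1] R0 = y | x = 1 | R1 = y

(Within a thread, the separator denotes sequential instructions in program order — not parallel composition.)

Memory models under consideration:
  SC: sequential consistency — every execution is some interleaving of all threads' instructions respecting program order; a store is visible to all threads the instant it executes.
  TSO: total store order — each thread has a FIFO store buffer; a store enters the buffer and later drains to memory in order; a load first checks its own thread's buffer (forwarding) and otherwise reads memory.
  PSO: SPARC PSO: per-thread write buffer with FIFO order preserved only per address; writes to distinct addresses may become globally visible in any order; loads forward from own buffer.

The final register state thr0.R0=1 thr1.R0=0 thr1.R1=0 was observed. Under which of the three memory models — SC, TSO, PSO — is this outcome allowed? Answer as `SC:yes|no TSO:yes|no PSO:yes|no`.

outcome vector order: (thr0.R0,thr1.R0,thr1.R1)
[SC] allowed = {(1,0,2), (1,2,2), (2,0,0), (2,0,2), (2,2,2)}
[TSO] allowed = {(1,0,0), (1,0,2), (1,2,2), (2,0,0), (2,0,2), (2,2,2)}
[PSO] allowed = {(1,0,0), (1,0,2), (1,2,2), (2,0,0), (2,0,2), (2,2,2)}
target (1,0,0) ∈ {TSO,PSO}

SC:no TSO:yes PSO:yes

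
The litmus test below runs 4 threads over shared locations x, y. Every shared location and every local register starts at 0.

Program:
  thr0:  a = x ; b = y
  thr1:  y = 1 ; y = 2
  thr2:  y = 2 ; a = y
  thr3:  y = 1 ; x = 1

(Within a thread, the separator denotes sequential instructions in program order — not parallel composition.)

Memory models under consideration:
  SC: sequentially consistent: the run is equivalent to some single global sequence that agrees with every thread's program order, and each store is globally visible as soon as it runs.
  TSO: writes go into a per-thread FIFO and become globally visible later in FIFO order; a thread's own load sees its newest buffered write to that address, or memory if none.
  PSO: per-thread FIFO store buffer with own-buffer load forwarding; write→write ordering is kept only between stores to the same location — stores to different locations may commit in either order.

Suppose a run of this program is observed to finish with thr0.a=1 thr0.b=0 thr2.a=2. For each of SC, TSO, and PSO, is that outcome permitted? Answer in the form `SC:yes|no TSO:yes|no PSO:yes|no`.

outcome vector order: (thr0.a,thr0.b,thr2.a)
SC: 10 outcomes — {<0 0 1> <0 0 2> <0 1 1> <0 1 2> <0 2 1> <0 2 2> <1 1 1> <1 1 2> <1 2 1> <1 2 2>}
TSO: 10 outcomes — {<0 0 1> <0 0 2> <0 1 1> <0 1 2> <0 2 1> <0 2 2> <1 1 1> <1 1 2> <1 2 1> <1 2 2>}
PSO: 12 outcomes — {<0 0 1> <0 0 2> <0 1 1> <0 1 2> <0 2 1> <0 2 2> <1 0 1> <1 0 2> <1 1 1> <1 1 2> <1 2 1> <1 2 2>}
target <1 0 2> ∈ {PSO}

SC:no TSO:no PSO:yes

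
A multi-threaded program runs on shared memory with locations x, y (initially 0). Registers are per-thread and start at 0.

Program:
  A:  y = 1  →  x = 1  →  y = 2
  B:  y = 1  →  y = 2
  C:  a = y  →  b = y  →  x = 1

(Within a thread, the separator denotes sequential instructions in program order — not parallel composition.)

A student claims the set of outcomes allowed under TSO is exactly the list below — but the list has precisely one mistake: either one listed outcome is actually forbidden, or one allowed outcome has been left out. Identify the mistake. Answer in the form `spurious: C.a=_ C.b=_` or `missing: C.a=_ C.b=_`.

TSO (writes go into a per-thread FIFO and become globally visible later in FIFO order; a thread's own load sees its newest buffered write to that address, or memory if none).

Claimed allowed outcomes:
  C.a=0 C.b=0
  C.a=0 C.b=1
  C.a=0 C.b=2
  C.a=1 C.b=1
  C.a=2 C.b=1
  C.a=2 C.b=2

missing: C.a=1 C.b=2

outcome vector order: (C.a,C.b)
under TSO → 00, 01, 02, 11, 12, 21, 22
TSO∖claimed = {12}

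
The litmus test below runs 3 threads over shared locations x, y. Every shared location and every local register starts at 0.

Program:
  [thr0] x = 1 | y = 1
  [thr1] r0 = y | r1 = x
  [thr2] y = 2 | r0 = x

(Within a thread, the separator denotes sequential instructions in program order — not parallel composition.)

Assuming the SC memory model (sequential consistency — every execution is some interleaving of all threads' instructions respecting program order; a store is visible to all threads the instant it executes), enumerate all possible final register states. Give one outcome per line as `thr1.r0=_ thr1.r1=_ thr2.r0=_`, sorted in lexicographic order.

outcome vector order: (thr1.r0,thr1.r1,thr2.r0)
|SC outcomes| = 10

thr1.r0=0 thr1.r1=0 thr2.r0=0
thr1.r0=0 thr1.r1=0 thr2.r0=1
thr1.r0=0 thr1.r1=1 thr2.r0=0
thr1.r0=0 thr1.r1=1 thr2.r0=1
thr1.r0=1 thr1.r1=1 thr2.r0=0
thr1.r0=1 thr1.r1=1 thr2.r0=1
thr1.r0=2 thr1.r1=0 thr2.r0=0
thr1.r0=2 thr1.r1=0 thr2.r0=1
thr1.r0=2 thr1.r1=1 thr2.r0=0
thr1.r0=2 thr1.r1=1 thr2.r0=1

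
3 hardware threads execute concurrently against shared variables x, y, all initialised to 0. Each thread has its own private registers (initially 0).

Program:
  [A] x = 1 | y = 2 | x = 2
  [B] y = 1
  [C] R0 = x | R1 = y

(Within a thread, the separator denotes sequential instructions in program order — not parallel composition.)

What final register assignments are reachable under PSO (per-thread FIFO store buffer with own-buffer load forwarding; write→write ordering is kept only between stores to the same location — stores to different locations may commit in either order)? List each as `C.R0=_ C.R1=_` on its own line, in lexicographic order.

outcome vector order: (C.R0,C.R1)
|PSO outcomes| = 9

C.R0=0 C.R1=0
C.R0=0 C.R1=1
C.R0=0 C.R1=2
C.R0=1 C.R1=0
C.R0=1 C.R1=1
C.R0=1 C.R1=2
C.R0=2 C.R1=0
C.R0=2 C.R1=1
C.R0=2 C.R1=2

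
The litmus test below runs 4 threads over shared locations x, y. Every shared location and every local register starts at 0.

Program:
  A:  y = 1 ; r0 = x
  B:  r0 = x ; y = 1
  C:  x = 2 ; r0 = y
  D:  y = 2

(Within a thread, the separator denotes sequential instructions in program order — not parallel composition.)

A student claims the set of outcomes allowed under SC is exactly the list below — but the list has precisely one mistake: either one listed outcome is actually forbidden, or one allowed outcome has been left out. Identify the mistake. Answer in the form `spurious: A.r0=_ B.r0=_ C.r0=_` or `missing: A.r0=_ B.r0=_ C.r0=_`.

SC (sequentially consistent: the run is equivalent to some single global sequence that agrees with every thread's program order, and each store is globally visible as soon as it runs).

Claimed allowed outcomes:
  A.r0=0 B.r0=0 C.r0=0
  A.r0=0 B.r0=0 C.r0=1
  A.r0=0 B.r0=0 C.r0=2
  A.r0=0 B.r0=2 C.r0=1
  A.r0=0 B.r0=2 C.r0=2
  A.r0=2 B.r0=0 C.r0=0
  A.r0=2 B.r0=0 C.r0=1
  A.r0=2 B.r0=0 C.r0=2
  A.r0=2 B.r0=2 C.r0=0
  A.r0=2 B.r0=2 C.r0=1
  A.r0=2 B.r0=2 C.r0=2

spurious: A.r0=0 B.r0=0 C.r0=0

outcome vector order: (A.r0,B.r0,C.r0)
under SC → 001 002 021 022 200 201 202 220 221 222
claimed∖SC = {000}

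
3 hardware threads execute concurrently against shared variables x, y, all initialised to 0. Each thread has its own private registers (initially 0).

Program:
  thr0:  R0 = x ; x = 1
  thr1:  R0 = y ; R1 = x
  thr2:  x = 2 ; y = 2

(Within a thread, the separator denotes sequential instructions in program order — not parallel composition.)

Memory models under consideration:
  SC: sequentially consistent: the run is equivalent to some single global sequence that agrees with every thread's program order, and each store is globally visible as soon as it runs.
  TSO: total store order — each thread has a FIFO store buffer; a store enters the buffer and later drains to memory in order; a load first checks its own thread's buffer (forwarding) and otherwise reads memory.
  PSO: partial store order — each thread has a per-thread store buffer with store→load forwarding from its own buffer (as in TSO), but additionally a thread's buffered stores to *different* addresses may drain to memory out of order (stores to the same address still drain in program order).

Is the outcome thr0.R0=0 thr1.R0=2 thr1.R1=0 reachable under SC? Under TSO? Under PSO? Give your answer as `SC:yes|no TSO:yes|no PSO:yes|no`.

SC:no TSO:no PSO:yes

outcome vector order: (thr0.R0,thr1.R0,thr1.R1)
[SC] allowed = {(0,0,0) (0,0,1) (0,0,2) (0,2,1) (0,2,2) (2,0,0) (2,0,1) (2,0,2) (2,2,1) (2,2,2)}
[TSO] allowed = {(0,0,0) (0,0,1) (0,0,2) (0,2,1) (0,2,2) (2,0,0) (2,0,1) (2,0,2) (2,2,1) (2,2,2)}
[PSO] allowed = {(0,0,0) (0,0,1) (0,0,2) (0,2,0) (0,2,1) (0,2,2) (2,0,0) (2,0,1) (2,0,2) (2,2,0) (2,2,1) (2,2,2)}
target (0,2,0) ∈ {PSO}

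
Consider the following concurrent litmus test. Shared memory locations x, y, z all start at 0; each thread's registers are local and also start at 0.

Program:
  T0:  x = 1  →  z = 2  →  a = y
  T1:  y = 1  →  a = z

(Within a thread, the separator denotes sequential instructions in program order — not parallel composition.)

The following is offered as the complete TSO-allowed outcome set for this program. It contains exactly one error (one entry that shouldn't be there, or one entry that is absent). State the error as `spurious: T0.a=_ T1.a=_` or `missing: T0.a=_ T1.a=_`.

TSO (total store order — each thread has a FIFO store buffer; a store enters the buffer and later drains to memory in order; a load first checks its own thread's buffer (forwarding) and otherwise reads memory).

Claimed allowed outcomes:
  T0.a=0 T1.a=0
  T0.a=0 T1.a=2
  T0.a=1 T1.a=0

missing: T0.a=1 T1.a=2

outcome vector order: (T0.a,T1.a)
under TSO → 00, 02, 10, 12
TSO∖claimed = {12}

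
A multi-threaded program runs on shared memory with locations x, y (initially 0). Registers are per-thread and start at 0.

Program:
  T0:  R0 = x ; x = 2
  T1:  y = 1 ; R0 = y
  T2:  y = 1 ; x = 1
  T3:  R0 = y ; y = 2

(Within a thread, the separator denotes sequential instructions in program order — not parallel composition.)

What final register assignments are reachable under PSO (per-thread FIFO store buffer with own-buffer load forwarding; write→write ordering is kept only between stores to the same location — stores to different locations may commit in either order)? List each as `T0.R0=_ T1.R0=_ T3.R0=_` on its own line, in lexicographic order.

outcome vector order: (T0.R0,T1.R0,T3.R0)
|PSO outcomes| = 8

T0.R0=0 T1.R0=1 T3.R0=0
T0.R0=0 T1.R0=1 T3.R0=1
T0.R0=0 T1.R0=2 T3.R0=0
T0.R0=0 T1.R0=2 T3.R0=1
T0.R0=1 T1.R0=1 T3.R0=0
T0.R0=1 T1.R0=1 T3.R0=1
T0.R0=1 T1.R0=2 T3.R0=0
T0.R0=1 T1.R0=2 T3.R0=1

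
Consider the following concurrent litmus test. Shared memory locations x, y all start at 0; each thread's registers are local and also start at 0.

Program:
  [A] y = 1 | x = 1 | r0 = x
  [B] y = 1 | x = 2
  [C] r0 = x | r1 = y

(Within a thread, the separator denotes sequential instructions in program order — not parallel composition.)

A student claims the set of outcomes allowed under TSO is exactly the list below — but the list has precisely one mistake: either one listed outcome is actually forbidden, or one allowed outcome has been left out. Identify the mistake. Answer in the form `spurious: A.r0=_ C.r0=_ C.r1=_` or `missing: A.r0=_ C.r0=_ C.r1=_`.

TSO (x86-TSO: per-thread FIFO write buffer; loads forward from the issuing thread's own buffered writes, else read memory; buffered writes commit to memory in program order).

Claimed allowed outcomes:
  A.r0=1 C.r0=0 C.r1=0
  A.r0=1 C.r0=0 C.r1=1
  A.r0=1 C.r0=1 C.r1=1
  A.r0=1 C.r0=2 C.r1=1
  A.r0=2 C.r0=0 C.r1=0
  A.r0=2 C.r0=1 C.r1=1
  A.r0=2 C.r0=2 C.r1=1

missing: A.r0=2 C.r0=0 C.r1=1

outcome vector order: (A.r0,C.r0,C.r1)
under TSO → 100; 101; 111; 121; 200; 201; 211; 221
TSO∖claimed = {201}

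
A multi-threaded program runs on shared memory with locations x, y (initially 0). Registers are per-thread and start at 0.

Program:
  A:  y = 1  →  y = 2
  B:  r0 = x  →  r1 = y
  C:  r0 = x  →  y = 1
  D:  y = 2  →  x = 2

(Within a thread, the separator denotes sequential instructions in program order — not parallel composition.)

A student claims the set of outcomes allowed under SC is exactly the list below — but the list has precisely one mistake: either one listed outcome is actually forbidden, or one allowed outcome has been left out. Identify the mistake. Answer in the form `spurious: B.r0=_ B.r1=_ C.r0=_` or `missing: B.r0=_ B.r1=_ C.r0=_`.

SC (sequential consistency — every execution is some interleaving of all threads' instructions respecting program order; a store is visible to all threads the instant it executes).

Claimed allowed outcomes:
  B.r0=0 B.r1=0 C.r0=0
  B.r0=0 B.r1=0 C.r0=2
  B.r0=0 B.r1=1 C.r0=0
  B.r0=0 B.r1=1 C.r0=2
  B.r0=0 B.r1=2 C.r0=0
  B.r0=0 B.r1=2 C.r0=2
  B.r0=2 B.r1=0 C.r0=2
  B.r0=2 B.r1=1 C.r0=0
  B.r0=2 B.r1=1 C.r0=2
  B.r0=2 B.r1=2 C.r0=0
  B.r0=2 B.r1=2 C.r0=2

spurious: B.r0=2 B.r1=0 C.r0=2

outcome vector order: (B.r0,B.r1,C.r0)
SC: 10 outcomes — {<0 0 0>; <0 0 2>; <0 1 0>; <0 1 2>; <0 2 0>; <0 2 2>; <2 1 0>; <2 1 2>; <2 2 0>; <2 2 2>}
claimed∖SC = {<2 0 2>}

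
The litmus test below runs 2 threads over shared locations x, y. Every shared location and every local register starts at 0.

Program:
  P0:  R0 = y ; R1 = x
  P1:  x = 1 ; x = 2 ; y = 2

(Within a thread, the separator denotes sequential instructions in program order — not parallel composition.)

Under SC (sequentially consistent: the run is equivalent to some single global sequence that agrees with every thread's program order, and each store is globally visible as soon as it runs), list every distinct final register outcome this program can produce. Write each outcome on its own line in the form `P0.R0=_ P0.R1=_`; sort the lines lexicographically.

outcome vector order: (P0.R0,P0.R1)
|SC outcomes| = 4

P0.R0=0 P0.R1=0
P0.R0=0 P0.R1=1
P0.R0=0 P0.R1=2
P0.R0=2 P0.R1=2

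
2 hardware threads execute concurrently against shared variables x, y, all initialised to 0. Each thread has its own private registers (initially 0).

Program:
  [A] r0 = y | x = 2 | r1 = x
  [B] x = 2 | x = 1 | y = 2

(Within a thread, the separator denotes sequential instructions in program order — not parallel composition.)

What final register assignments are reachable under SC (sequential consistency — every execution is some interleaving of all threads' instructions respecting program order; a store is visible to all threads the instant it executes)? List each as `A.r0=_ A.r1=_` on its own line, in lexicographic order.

outcome vector order: (A.r0,A.r1)
|SC outcomes| = 3

A.r0=0 A.r1=1
A.r0=0 A.r1=2
A.r0=2 A.r1=2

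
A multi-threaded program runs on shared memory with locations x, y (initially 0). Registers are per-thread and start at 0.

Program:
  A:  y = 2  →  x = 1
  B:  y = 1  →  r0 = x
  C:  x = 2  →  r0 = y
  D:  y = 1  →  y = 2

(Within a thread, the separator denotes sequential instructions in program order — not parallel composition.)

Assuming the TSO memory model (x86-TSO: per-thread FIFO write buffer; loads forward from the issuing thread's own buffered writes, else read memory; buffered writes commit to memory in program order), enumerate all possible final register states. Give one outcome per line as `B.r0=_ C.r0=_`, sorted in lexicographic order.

B.r0=0 C.r0=0
B.r0=0 C.r0=1
B.r0=0 C.r0=2
B.r0=1 C.r0=0
B.r0=1 C.r0=1
B.r0=1 C.r0=2
B.r0=2 C.r0=0
B.r0=2 C.r0=1
B.r0=2 C.r0=2

outcome vector order: (B.r0,C.r0)
|TSO outcomes| = 9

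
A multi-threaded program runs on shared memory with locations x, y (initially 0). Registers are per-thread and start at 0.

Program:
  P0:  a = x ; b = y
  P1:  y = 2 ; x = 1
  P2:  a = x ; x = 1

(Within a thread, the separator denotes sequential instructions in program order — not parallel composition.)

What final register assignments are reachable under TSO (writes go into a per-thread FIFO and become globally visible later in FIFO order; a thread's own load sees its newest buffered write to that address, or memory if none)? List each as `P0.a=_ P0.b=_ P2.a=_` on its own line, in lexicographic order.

P0.a=0 P0.b=0 P2.a=0
P0.a=0 P0.b=0 P2.a=1
P0.a=0 P0.b=2 P2.a=0
P0.a=0 P0.b=2 P2.a=1
P0.a=1 P0.b=0 P2.a=0
P0.a=1 P0.b=2 P2.a=0
P0.a=1 P0.b=2 P2.a=1

outcome vector order: (P0.a,P0.b,P2.a)
|TSO outcomes| = 7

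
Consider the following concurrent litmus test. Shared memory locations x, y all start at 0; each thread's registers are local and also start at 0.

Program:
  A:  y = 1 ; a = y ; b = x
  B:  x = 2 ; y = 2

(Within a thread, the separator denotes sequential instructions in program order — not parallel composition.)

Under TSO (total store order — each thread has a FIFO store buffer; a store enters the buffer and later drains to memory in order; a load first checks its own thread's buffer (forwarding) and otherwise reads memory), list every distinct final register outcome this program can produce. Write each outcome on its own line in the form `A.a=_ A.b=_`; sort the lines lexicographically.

A.a=1 A.b=0
A.a=1 A.b=2
A.a=2 A.b=2

outcome vector order: (A.a,A.b)
|TSO outcomes| = 3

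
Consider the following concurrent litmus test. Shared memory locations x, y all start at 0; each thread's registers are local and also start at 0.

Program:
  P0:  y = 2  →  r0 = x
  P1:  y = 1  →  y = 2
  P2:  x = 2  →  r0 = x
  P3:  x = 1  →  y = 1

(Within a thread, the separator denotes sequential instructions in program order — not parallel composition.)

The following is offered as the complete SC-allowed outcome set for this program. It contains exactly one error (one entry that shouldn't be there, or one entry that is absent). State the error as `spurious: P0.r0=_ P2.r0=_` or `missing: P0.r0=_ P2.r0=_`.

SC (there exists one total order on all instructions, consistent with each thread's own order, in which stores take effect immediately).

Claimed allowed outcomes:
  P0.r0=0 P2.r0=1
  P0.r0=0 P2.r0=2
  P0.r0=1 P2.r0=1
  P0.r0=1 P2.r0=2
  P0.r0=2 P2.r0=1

outcome vector order: (P0.r0,P2.r0)
SC: 6 outcomes — {<0 1> <0 2> <1 1> <1 2> <2 1> <2 2>}
SC∖claimed = {<2 2>}

missing: P0.r0=2 P2.r0=2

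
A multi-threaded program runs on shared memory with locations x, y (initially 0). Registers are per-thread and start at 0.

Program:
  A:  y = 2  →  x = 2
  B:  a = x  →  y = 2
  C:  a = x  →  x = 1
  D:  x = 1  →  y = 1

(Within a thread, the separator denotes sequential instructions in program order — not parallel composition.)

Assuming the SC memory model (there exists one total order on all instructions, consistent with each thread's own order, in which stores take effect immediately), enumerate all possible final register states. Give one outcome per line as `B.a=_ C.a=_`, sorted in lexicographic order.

B.a=0 C.a=0
B.a=0 C.a=1
B.a=0 C.a=2
B.a=1 C.a=0
B.a=1 C.a=1
B.a=1 C.a=2
B.a=2 C.a=0
B.a=2 C.a=1
B.a=2 C.a=2

outcome vector order: (B.a,C.a)
|SC outcomes| = 9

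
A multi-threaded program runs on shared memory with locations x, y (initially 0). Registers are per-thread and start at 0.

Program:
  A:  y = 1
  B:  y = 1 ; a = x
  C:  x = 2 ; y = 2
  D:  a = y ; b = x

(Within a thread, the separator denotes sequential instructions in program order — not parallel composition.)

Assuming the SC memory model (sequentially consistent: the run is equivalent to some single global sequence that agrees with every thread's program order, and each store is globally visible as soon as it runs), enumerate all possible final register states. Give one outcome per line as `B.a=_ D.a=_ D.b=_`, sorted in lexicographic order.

outcome vector order: (B.a,D.a,D.b)
|SC outcomes| = 10

B.a=0 D.a=0 D.b=0
B.a=0 D.a=0 D.b=2
B.a=0 D.a=1 D.b=0
B.a=0 D.a=1 D.b=2
B.a=0 D.a=2 D.b=2
B.a=2 D.a=0 D.b=0
B.a=2 D.a=0 D.b=2
B.a=2 D.a=1 D.b=0
B.a=2 D.a=1 D.b=2
B.a=2 D.a=2 D.b=2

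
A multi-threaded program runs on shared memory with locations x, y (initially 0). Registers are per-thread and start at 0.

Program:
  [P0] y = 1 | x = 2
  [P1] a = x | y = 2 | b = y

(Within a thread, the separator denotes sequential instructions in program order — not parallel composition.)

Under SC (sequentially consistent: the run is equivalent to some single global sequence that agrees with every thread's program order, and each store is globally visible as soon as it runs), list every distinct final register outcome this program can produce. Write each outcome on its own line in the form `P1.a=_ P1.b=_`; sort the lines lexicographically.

P1.a=0 P1.b=1
P1.a=0 P1.b=2
P1.a=2 P1.b=2

outcome vector order: (P1.a,P1.b)
|SC outcomes| = 3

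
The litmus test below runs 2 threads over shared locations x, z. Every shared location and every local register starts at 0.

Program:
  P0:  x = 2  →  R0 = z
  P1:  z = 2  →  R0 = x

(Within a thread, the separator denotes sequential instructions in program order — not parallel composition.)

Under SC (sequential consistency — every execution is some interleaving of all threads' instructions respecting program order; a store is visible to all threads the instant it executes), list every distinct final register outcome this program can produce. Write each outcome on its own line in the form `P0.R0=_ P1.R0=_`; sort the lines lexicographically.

outcome vector order: (P0.R0,P1.R0)
|SC outcomes| = 3

P0.R0=0 P1.R0=2
P0.R0=2 P1.R0=0
P0.R0=2 P1.R0=2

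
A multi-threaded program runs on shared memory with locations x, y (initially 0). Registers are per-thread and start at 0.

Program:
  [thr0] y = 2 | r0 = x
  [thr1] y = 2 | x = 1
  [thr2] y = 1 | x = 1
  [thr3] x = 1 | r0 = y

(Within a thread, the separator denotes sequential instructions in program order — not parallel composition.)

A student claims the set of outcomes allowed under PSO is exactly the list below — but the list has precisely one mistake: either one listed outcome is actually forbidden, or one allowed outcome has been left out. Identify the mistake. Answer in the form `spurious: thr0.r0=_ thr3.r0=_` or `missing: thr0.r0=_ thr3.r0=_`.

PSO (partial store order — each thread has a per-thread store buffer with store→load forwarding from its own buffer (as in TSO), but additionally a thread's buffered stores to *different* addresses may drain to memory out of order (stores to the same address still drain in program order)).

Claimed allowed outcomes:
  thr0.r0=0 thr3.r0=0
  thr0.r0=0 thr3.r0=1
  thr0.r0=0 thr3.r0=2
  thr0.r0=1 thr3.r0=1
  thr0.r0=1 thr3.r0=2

missing: thr0.r0=1 thr3.r0=0

outcome vector order: (thr0.r0,thr3.r0)
PSO: 6 outcomes — {00, 01, 02, 10, 11, 12}
PSO∖claimed = {10}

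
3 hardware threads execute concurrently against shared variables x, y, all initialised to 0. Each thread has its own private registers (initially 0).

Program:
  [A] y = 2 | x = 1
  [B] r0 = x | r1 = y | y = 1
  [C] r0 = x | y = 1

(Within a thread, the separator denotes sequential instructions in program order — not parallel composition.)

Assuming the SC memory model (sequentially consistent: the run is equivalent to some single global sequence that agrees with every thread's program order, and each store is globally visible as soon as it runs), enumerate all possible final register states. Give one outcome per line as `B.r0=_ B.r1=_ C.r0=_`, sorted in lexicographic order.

B.r0=0 B.r1=0 C.r0=0
B.r0=0 B.r1=0 C.r0=1
B.r0=0 B.r1=1 C.r0=0
B.r0=0 B.r1=1 C.r0=1
B.r0=0 B.r1=2 C.r0=0
B.r0=0 B.r1=2 C.r0=1
B.r0=1 B.r1=1 C.r0=0
B.r0=1 B.r1=1 C.r0=1
B.r0=1 B.r1=2 C.r0=0
B.r0=1 B.r1=2 C.r0=1

outcome vector order: (B.r0,B.r1,C.r0)
|SC outcomes| = 10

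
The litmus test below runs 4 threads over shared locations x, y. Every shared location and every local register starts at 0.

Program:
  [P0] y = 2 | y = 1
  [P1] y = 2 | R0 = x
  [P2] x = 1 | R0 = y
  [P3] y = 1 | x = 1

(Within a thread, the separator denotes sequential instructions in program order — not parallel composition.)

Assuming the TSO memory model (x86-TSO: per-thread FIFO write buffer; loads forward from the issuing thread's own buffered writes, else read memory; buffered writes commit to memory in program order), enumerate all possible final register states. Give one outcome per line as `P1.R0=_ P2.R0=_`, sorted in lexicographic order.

P1.R0=0 P2.R0=0
P1.R0=0 P2.R0=1
P1.R0=0 P2.R0=2
P1.R0=1 P2.R0=0
P1.R0=1 P2.R0=1
P1.R0=1 P2.R0=2

outcome vector order: (P1.R0,P2.R0)
|TSO outcomes| = 6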